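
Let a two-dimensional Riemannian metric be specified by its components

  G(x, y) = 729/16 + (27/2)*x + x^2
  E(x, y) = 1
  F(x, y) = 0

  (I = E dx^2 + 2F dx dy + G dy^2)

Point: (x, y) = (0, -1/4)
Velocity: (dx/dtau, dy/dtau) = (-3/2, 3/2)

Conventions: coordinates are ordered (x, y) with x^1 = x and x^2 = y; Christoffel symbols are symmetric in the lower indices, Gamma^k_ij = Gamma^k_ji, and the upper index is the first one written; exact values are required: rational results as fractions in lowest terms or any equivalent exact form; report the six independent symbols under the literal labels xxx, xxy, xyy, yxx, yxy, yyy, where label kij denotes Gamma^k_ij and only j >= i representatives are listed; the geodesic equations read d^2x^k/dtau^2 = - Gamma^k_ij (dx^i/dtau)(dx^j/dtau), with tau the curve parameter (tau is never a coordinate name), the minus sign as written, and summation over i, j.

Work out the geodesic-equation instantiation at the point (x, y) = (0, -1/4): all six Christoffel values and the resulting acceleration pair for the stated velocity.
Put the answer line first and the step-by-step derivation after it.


Answer: Gamma_xxx = 0, Gamma_xxy = 0, Gamma_xyy = -27/4, Gamma_yxx = 0, Gamma_yxy = 4/27, Gamma_yyy = 0; accelerations (d^2x/dtau^2, d^2y/dtau^2) = (243/16, 2/3)

E = 1, F = 0, G = 729/16 at the point
E_x = 0, E_y = 0, F_x = 0, F_y = 0, G_x = 27/2, G_y = 0
EG - F^2 = 729/16;  g^inv = (16/729) * [[729/16, 0], [0, 1]]
first-kind symbols [ij,l] = (1/2)(d_i g_jl + d_j g_il - d_l g_ij): [xx,x] = E_x/2 = 0, [xx,y] = F_x - E_y/2 = 0, [xy,x] = E_y/2 = 0, [xy,y] = G_x/2 = 27/4, [yy,x] = F_y - G_x/2 = -27/4, [yy,y] = G_y/2 = 0
Gamma^x_ij = (G*[ij,x] - F*[ij,y])/(EG - F^2), Gamma^y_ij = (E*[ij,y] - F*[ij,x])/(EG - F^2)
Gamma_xxx = 0, Gamma_xxy = 0, Gamma_xyy = -27/4, Gamma_yxx = 0, Gamma_yxy = 4/27, Gamma_yyy = 0
d^2x/dtau^2 = -(Gamma_xxx*(-3/2)^2 + 2*Gamma_xxy*(-3/2)*(3/2) + Gamma_xyy*(3/2)^2) = 243/16
d^2y/dtau^2 = -(Gamma_yxx*(-3/2)^2 + 2*Gamma_yxy*(-3/2)*(3/2) + Gamma_yyy*(3/2)^2) = 2/3


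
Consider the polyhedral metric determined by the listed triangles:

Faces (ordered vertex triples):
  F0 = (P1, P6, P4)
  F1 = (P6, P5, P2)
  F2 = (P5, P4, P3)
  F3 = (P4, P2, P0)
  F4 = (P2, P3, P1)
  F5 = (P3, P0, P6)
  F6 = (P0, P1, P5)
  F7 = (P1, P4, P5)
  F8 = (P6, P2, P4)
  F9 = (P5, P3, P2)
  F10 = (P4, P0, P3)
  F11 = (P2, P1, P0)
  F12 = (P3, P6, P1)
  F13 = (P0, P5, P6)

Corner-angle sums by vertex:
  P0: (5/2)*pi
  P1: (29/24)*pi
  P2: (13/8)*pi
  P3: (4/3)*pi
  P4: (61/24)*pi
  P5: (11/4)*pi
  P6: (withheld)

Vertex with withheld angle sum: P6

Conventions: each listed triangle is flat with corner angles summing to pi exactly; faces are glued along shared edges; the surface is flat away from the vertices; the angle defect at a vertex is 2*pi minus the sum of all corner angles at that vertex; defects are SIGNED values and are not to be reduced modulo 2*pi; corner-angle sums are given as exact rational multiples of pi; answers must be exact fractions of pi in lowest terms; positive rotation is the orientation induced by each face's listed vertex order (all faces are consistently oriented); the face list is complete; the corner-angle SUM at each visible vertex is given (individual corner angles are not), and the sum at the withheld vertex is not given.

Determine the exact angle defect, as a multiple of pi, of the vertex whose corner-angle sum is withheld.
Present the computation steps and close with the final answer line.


V = 7, E = 21, F = 14; chi = V - E + F = 0
Gauss-Bonnet: total defect = 2*pi*chi = 0; visible defects sum to pi/24

Answer: defect(P6) = -pi/24


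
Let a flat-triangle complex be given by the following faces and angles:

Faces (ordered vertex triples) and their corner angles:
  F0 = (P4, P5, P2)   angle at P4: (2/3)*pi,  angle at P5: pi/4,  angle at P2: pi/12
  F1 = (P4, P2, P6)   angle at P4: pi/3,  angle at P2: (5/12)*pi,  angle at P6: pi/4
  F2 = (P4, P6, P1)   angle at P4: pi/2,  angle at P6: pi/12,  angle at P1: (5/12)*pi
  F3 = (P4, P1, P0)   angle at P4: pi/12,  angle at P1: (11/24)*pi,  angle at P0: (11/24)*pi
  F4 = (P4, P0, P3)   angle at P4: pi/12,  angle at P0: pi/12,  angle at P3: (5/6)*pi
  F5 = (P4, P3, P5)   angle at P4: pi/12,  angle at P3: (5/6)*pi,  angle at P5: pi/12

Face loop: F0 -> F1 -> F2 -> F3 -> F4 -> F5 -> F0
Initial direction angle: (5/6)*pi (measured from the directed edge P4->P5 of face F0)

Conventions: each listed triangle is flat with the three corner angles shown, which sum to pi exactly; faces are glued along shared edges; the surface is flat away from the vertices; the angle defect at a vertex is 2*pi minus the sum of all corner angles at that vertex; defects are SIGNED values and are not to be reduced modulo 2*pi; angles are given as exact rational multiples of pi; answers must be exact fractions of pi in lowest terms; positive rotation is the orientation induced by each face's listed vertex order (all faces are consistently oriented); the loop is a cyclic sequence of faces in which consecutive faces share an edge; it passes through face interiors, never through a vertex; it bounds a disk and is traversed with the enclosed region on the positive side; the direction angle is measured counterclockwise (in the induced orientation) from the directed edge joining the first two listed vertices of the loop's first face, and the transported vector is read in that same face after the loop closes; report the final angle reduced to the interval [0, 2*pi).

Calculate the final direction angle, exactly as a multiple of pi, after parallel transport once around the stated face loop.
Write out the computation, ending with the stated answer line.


enclosed vertex P4: corner angles sum to (7/4)*pi, defect = 2*pi - (7/4)*pi = pi/4
final direction = starting direction + enclosed defect total, reduced mod 2*pi (induced orientation)
final angle = (5/6)*pi + pi/4 = (13/12)*pi (mod 2*pi)

Answer: final direction angle = (13/12)*pi


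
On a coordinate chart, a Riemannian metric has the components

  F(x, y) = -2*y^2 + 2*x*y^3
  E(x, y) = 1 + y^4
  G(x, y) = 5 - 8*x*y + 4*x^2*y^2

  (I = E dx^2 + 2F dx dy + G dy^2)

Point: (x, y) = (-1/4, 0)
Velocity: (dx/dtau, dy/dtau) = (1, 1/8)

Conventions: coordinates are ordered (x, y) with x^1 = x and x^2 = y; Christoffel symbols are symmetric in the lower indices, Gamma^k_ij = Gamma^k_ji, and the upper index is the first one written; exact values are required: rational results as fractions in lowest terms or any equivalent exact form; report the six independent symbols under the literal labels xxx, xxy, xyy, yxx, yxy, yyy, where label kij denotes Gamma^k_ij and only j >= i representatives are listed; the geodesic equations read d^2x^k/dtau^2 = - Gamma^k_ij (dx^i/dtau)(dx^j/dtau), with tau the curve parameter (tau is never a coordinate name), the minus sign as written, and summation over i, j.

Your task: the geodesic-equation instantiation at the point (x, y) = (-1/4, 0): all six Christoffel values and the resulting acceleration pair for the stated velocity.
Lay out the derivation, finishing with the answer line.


E = 1, F = 0, G = 5 at the point
E_x = 0, E_y = 0, F_x = 0, F_y = 0, G_x = 0, G_y = 2
EG - F^2 = 5;  g^inv = (1/5) * [[5, 0], [0, 1]]
first-kind symbols [ij,l] = (1/2)(d_i g_jl + d_j g_il - d_l g_ij): [xx,x] = E_x/2 = 0, [xx,y] = F_x - E_y/2 = 0, [xy,x] = E_y/2 = 0, [xy,y] = G_x/2 = 0, [yy,x] = F_y - G_x/2 = 0, [yy,y] = G_y/2 = 1
Gamma^x_ij = (G*[ij,x] - F*[ij,y])/(EG - F^2), Gamma^y_ij = (E*[ij,y] - F*[ij,x])/(EG - F^2)
Gamma_xxx = 0, Gamma_xxy = 0, Gamma_xyy = 0, Gamma_yxx = 0, Gamma_yxy = 0, Gamma_yyy = 1/5
d^2x/dtau^2 = -(Gamma_xxx*(1)^2 + 2*Gamma_xxy*(1)*(1/8) + Gamma_xyy*(1/8)^2) = 0
d^2y/dtau^2 = -(Gamma_yxx*(1)^2 + 2*Gamma_yxy*(1)*(1/8) + Gamma_yyy*(1/8)^2) = -1/320

Answer: Gamma_xxx = 0, Gamma_xxy = 0, Gamma_xyy = 0, Gamma_yxx = 0, Gamma_yxy = 0, Gamma_yyy = 1/5; accelerations (d^2x/dtau^2, d^2y/dtau^2) = (0, -1/320)


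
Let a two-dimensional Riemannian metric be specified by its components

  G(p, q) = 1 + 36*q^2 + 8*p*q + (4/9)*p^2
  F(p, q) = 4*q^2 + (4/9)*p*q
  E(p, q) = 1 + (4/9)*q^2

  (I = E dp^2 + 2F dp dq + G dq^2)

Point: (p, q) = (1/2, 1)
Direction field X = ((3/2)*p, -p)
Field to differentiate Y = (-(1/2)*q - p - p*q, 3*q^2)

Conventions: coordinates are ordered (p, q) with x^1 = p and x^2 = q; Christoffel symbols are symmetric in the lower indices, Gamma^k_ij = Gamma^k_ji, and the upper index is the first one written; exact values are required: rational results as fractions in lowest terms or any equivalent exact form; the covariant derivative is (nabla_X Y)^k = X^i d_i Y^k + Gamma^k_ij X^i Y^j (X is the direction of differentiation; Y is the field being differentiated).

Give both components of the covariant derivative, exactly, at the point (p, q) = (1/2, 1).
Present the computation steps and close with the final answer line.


E = 13/9, F = 38/9, G = 370/9 at the point
E_p = 0, E_q = 8/9, F_p = 4/9, F_q = 74/9, G_p = 76/9, G_q = 76
EG - F^2 = 374/9;  g^inv = (9/374) * [[370/9, -38/9], [-38/9, 13/9]]
first-kind symbols [ij,l] = (1/2)(d_i g_jl + d_j g_il - d_l g_ij): [pp,p] = E_p/2 = 0, [pp,q] = F_p - E_q/2 = 0, [pq,p] = E_q/2 = 4/9, [pq,q] = G_p/2 = 38/9, [qq,p] = F_q - G_p/2 = 4, [qq,q] = G_q/2 = 38
Gamma^p_ij = (G*[ij,p] - F*[ij,q])/(EG - F^2), Gamma^q_ij = (E*[ij,q] - F*[ij,p])/(EG - F^2)
Gamma_ppp = 0, Gamma_ppq = 2/187, Gamma_pqq = 18/187, Gamma_qpp = 0, Gamma_qpq = 19/187, Gamma_qqq = 171/187
X = (3/4, -1/2), Y = (-3/2, 3) at the point

Answer: (nabla_X Y)^p = -208/187, (nabla_X Y)^q = -1521/374


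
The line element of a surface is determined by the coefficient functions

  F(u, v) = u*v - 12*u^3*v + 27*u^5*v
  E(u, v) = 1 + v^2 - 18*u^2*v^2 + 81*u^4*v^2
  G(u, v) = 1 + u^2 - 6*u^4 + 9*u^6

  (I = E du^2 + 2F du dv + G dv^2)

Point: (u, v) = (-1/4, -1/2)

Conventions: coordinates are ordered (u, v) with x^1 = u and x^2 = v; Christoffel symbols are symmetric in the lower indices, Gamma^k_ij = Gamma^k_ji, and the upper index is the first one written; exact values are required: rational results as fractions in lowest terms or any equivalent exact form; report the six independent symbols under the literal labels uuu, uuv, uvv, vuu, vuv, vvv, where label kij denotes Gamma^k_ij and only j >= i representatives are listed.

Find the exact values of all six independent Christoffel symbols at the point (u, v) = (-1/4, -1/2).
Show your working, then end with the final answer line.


E = 1073/1024, F = 91/2048, G = 4265/4096 at the point
E_u = 63/64, E_v = -49/256, F_u = 185/512, F_v = -91/1024, G_u = -91/512, G_v = 0
EG - F^2 = 4461/4096;  g^inv = (4096/4461) * [[4265/4096, -91/2048], [-91/2048, 1073/1024]]
first-kind symbols [ij,l] = (1/2)(d_i g_jl + d_j g_il - d_l g_ij): [uu,u] = E_u/2 = 63/128, [uu,v] = F_u - E_v/2 = 117/256, [uv,u] = E_v/2 = -49/512, [uv,v] = G_u/2 = -91/1024, [vv,u] = F_v - G_u/2 = 0, [vv,v] = G_v/2 = 0
Gamma^u_ij = (G*[ij,u] - F*[ij,v])/(EG - F^2), Gamma^v_ij = (E*[ij,v] - F*[ij,u])/(EG - F^2)

Answer: Gamma_uuu = 672/1487, Gamma_uuv = -392/4461, Gamma_uvv = 0, Gamma_vuu = 624/1487, Gamma_vuv = -364/4461, Gamma_vvv = 0


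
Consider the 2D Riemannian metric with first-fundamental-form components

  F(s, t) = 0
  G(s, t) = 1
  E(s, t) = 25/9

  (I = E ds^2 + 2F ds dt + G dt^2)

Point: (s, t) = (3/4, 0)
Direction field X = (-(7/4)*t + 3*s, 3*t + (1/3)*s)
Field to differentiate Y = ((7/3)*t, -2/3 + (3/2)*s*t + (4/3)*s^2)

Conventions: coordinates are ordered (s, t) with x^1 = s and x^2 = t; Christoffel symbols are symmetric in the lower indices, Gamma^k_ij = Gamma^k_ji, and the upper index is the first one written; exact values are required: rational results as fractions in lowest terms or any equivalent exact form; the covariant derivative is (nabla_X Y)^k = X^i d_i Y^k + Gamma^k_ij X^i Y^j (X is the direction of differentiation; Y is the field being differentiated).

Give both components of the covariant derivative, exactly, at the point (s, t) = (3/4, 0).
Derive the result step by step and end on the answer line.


E = 25/9, F = 0, G = 1 at the point
E_s = 0, E_t = 0, F_s = 0, F_t = 0, G_s = 0, G_t = 0
EG - F^2 = 25/9;  g^inv = (9/25) * [[1, 0], [0, 25/9]]
first-kind symbols [ij,l] = (1/2)(d_i g_jl + d_j g_il - d_l g_ij): [ss,s] = E_s/2 = 0, [ss,t] = F_s - E_t/2 = 0, [st,s] = E_t/2 = 0, [st,t] = G_s/2 = 0, [tt,s] = F_t - G_s/2 = 0, [tt,t] = G_t/2 = 0
Gamma^s_ij = (G*[ij,s] - F*[ij,t])/(EG - F^2), Gamma^t_ij = (E*[ij,t] - F*[ij,s])/(EG - F^2)
Gamma_sss = 0, Gamma_sst = 0, Gamma_stt = 0, Gamma_tss = 0, Gamma_tst = 0, Gamma_ttt = 0
X = (9/4, 1/4), Y = (0, 1/12) at the point

Answer: (nabla_X Y)^s = 7/12, (nabla_X Y)^t = 153/32


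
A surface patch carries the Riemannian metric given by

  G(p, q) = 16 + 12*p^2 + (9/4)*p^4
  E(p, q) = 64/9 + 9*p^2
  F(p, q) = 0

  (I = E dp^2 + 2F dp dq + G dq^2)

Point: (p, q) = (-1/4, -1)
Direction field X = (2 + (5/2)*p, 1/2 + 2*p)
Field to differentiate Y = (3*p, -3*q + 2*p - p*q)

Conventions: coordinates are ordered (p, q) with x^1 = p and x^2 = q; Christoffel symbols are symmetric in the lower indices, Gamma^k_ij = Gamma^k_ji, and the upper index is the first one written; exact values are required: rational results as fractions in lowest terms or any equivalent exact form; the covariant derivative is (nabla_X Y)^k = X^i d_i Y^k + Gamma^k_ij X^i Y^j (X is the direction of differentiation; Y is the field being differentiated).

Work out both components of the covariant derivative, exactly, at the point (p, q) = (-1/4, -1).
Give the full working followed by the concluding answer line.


E = 1105/144, F = 0, G = 17161/1024 at the point
E_p = -9/2, E_q = 0, F_p = 0, F_q = 0, G_p = -393/64, G_q = 0
EG - F^2 = 18962905/147456;  g^inv = (147456/18962905) * [[17161/1024, 0], [0, 1105/144]]
first-kind symbols [ij,l] = (1/2)(d_i g_jl + d_j g_il - d_l g_ij): [pp,p] = E_p/2 = -9/4, [pp,q] = F_p - E_q/2 = 0, [pq,p] = E_q/2 = 0, [pq,q] = G_p/2 = -393/128, [qq,p] = F_q - G_p/2 = 393/128, [qq,q] = G_q/2 = 0
Gamma^p_ij = (G*[ij,p] - F*[ij,q])/(EG - F^2), Gamma^q_ij = (E*[ij,q] - F*[ij,p])/(EG - F^2)
Gamma_ppp = -324/1105, Gamma_ppq = 0, Gamma_pqq = 3537/8840, Gamma_qpp = 0, Gamma_qpq = -24/131, Gamma_qqq = 0
X = (11/8, 0), Y = (-3/4, 9/4) at the point

Answer: (nabla_X Y)^p = 19569/4420, (nabla_X Y)^q = 3729/1048


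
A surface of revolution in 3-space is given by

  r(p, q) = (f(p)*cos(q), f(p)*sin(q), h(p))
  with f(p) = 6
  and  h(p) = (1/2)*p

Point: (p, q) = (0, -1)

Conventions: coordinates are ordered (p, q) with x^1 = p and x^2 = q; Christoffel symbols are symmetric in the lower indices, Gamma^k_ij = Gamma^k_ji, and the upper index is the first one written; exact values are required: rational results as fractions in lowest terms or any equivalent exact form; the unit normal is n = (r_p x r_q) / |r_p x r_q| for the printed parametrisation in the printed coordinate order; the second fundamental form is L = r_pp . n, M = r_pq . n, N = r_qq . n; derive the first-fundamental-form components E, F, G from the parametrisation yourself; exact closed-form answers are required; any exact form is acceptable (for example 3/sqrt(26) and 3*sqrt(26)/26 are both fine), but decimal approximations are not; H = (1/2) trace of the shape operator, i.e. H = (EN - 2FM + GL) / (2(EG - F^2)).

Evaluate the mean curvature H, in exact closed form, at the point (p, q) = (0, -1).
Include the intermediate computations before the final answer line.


f = 6, f' = 0, f'' = 0, h' = 1/2, h'' = 0
E = 1/4, F = 0, G = 36; answer radicand W^2 = 1/4
unnormalised second-form numerators: l = 0, m = 0, n = 3; L = l/sqrt(1/4), and similarly M = m/sqrt(W^2), N = n/sqrt(W^2)
H = (E*n - 2*F*m + G*l) / (2*(EG - F^2)*sqrt(W^2)); E*n - 2*F*m + G*l = 3/4, EG - F^2 = 9, so H = (1/24)/sqrt(1/4)

Answer: H = 1/12


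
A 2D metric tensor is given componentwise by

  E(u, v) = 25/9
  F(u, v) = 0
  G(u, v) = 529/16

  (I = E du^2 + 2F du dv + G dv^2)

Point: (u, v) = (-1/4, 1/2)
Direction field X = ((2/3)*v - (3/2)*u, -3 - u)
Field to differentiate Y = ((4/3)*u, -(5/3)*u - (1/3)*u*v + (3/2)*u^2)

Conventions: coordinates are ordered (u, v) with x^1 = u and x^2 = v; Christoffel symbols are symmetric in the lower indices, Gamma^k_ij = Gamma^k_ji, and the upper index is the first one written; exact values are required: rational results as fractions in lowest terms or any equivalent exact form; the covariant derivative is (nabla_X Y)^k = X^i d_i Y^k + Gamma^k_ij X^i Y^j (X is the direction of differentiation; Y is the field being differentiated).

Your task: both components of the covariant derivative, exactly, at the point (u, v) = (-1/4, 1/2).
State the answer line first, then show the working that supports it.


Answer: (nabla_X Y)^u = 17/18, (nabla_X Y)^v = -593/288

E = 25/9, F = 0, G = 529/16 at the point
E_u = 0, E_v = 0, F_u = 0, F_v = 0, G_u = 0, G_v = 0
EG - F^2 = 13225/144;  g^inv = (144/13225) * [[529/16, 0], [0, 25/9]]
first-kind symbols [ij,l] = (1/2)(d_i g_jl + d_j g_il - d_l g_ij): [uu,u] = E_u/2 = 0, [uu,v] = F_u - E_v/2 = 0, [uv,u] = E_v/2 = 0, [uv,v] = G_u/2 = 0, [vv,u] = F_v - G_u/2 = 0, [vv,v] = G_v/2 = 0
Gamma^u_ij = (G*[ij,u] - F*[ij,v])/(EG - F^2), Gamma^v_ij = (E*[ij,v] - F*[ij,u])/(EG - F^2)
Gamma_uuu = 0, Gamma_uuv = 0, Gamma_uvv = 0, Gamma_vuu = 0, Gamma_vuv = 0, Gamma_vvv = 0
X = (17/24, -11/4), Y = (-1/3, 53/96) at the point


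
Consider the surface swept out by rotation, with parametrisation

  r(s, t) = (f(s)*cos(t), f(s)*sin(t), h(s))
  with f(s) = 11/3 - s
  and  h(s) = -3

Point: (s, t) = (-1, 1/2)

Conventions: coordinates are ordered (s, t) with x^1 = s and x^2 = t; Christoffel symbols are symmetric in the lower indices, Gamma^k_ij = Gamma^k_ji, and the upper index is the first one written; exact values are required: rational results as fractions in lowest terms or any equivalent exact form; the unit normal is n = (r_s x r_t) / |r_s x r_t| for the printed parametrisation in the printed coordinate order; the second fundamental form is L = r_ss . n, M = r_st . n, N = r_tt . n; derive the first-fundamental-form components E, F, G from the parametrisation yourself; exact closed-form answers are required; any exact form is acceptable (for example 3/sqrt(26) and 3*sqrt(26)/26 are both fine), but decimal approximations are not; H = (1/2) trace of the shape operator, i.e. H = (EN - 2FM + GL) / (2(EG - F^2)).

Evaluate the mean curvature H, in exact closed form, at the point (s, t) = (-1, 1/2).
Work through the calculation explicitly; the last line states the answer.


f = 14/3, f' = -1, f'' = 0, h' = 0, h'' = 0
E = 1, F = 0, G = 196/9; answer radicand W^2 = 1
unnormalised second-form numerators: l = 0, m = 0, n = 0; L = l/sqrt(1), and similarly M = m/sqrt(W^2), N = n/sqrt(W^2)
H = (E*n - 2*F*m + G*l) / (2*(EG - F^2)*sqrt(W^2)); E*n - 2*F*m + G*l = 0, EG - F^2 = 196/9, so H = (0)/sqrt(1)

Answer: H = 0


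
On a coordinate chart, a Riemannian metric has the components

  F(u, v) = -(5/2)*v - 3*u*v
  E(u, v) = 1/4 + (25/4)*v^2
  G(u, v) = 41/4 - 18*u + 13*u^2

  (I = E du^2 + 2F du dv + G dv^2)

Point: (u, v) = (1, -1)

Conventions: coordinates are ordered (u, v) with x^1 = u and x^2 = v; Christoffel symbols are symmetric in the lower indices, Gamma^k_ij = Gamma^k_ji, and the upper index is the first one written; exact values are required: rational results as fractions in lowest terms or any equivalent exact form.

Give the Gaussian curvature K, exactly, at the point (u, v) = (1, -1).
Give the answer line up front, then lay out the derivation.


Answer: K = 931/961

E = 13/2, F = 11/2, G = 21/4, EG - F^2 = 31/8 at the point
E_u = 0, E_v = -25/2, F_u = 3, F_v = -11/2, G_u = 8, G_v = 0
E_vv = 25/2, F_uv = -3, G_uu = 26
Apply the Brioschi formula K = (det M1 - det M2)/(EG - F^2)^2 over the derivative matrices of E, F, G.
M1 = [[-E_vv/2 + F_uv - G_uu/2, E_u/2, F_u - E_v/2], [F_v - G_u/2, E, F], [G_v/2, F, G]] = [[-89/4, 0, 37/4], [-19/2, 13/2, 11/2], [0, 11/2, 21/4]]; det M1 = -18225/32
M2 = [[0, E_v/2, G_u/2], [E_v/2, E, F], [G_u/2, F, G]] = [[0, -25/4, 4], [-25/4, 13/2, 11/2], [4, 11/2, 21/4]]; det M2 = -37381/64
det M1 - det M2 = 931/64; K = 931/64 / (31/8)^2 = 931/961


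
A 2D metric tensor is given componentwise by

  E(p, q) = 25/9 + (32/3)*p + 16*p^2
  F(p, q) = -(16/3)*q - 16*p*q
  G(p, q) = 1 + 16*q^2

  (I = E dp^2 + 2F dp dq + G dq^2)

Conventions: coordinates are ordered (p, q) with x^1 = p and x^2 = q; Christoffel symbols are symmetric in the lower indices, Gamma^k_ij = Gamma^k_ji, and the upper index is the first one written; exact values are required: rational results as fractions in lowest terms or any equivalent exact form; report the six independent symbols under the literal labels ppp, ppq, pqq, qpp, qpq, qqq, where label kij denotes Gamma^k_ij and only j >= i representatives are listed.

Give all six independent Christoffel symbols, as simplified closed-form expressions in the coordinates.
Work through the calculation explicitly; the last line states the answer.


E = 25/9 + (32/3)*p + 16*p^2; F = -(16/3)*q - 16*p*q; G = 1 + 16*q^2
Gamma^k_ij = (1/2) g^{kl} (d_i g_jl + d_j g_il - d_l g_ij), with g^inv = (1/(EG-F^2)) [[G, -F], [-F, E]]
first partials: E_p = 32/3 + 32*p, E_q = 0, F_p = -16*q, F_q = -16/3 - 16*p, G_p = 0, G_q = 32*q
D = EG - F^2 = 25/9 + (32/3)*p + 16*q^2 + 16*p^2
expanded: Gamma^p_pp = (G E_p - 2F F_p + F E_q)/(2D), Gamma^p_pq = (G E_q - F G_p)/(2D), Gamma^p_qq = (2G F_q - G G_p - F G_q)/(2D), Gamma^q_pp = (2E F_p - E E_q - F E_p)/(2D), Gamma^q_pq = (E G_p - F E_q)/(2D), Gamma^q_qq = (E G_q - 2F F_q + F G_p)/(2D); substitute and cancel common factors

Answer: Gamma_ppp = (144*p + 48)/(144*p^2 + 96*p + 144*q^2 + 25), Gamma_ppq = 0, Gamma_pqq = (-144*p - 48)/(144*p^2 + 96*p + 144*q^2 + 25), Gamma_qpp = -144*q/(144*p^2 + 96*p + 144*q^2 + 25), Gamma_qpq = 0, Gamma_qqq = 144*q/(144*p^2 + 96*p + 144*q^2 + 25)


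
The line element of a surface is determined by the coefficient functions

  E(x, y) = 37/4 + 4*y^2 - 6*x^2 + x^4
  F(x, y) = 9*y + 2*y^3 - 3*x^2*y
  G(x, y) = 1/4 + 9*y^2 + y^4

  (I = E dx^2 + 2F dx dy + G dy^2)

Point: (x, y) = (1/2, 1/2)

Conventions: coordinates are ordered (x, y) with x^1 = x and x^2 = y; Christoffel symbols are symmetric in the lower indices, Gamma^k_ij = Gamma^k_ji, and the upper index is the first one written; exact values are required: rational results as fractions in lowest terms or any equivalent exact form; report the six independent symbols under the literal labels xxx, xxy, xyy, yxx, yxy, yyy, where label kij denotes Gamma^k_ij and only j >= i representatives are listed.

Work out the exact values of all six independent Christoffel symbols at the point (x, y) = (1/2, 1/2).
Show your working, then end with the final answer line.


E = 141/16, F = 35/8, G = 41/16 at the point
E_x = -11/2, E_y = 4, F_x = -3/2, F_y = 39/4, G_x = 0, G_y = 19/2
EG - F^2 = 881/256;  g^inv = (256/881) * [[41/16, -35/8], [-35/8, 141/16]]
first-kind symbols [ij,l] = (1/2)(d_i g_jl + d_j g_il - d_l g_ij): [xx,x] = E_x/2 = -11/4, [xx,y] = F_x - E_y/2 = -7/2, [xy,x] = E_y/2 = 2, [xy,y] = G_x/2 = 0, [yy,x] = F_y - G_x/2 = 39/4, [yy,y] = G_y/2 = 19/4
Gamma^x_ij = (G*[ij,x] - F*[ij,y])/(EG - F^2), Gamma^y_ij = (E*[ij,y] - F*[ij,x])/(EG - F^2)

Answer: Gamma_xxx = 2116/881, Gamma_xxy = 1312/881, Gamma_xyy = 1076/881, Gamma_yxx = -4816/881, Gamma_yxy = -2240/881, Gamma_yyy = -204/881


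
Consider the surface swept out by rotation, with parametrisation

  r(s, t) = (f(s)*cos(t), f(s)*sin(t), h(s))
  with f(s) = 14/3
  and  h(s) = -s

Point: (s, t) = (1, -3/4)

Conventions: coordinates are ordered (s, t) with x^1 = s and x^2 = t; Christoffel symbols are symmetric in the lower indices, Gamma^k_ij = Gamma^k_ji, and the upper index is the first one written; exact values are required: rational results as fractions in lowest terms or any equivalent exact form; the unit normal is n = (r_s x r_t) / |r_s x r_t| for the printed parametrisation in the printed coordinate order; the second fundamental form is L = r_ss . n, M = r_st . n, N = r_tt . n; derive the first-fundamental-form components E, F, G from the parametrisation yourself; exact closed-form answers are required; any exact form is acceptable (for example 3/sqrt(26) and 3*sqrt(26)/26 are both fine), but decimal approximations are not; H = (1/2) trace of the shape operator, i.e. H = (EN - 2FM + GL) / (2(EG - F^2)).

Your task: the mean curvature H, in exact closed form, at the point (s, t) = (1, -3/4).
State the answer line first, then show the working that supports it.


Answer: H = -3/28

f = 14/3, f' = 0, f'' = 0, h' = -1, h'' = 0
E = 1, F = 0, G = 196/9; answer radicand W^2 = 1
unnormalised second-form numerators: l = 0, m = 0, n = -14/3; L = l/sqrt(1), and similarly M = m/sqrt(W^2), N = n/sqrt(W^2)
H = (E*n - 2*F*m + G*l) / (2*(EG - F^2)*sqrt(W^2)); E*n - 2*F*m + G*l = -14/3, EG - F^2 = 196/9, so H = (-3/28)/sqrt(1)


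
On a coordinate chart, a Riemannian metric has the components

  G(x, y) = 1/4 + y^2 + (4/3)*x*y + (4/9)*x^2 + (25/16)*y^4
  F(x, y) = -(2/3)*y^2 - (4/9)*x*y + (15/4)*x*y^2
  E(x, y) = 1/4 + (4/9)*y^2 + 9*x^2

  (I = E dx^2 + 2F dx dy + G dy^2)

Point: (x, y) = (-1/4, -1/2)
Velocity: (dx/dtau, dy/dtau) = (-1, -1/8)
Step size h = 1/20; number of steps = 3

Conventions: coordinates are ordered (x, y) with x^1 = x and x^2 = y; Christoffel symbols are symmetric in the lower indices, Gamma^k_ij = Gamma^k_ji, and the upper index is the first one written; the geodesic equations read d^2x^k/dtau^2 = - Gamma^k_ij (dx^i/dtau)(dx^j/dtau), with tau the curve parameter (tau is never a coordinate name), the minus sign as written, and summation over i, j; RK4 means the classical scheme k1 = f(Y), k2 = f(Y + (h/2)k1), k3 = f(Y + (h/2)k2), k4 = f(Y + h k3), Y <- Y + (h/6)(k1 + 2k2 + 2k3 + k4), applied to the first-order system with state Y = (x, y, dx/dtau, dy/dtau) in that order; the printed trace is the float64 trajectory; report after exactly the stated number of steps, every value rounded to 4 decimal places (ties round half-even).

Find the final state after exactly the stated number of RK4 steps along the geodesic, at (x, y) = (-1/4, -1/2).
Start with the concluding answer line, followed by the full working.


Answer: x = -0.3790, y = -0.5195, dx/dtau = -0.7486, dy/dtau = -0.1291

f(Y) = (dx/dtau, dy/dtau, -Gamma^x_ij Y'^i Y'^j, -Gamma^y_ij Y'^i Y'^j) with the Gammas evaluated at the stage position; h = 0.050000; intermediate values shown to 6 dp
step 0: x = -0.2500, y = -0.5000, dx/dtau = -1.0000, dy/dtau = -0.1250
step 1:
  k1: at (x, y) = (-0.250000, -0.500000), (dx/dtau, dy/dtau) = (-1.000000, -0.125000); Gamma_xxx = -2.200742, Gamma_xxy = -0.724423, Gamma_xyy = 2.347415, Gamma_yxx = 0.476065, Gamma_yxy = -0.978681, Gamma_yyy = 0.018346; k1 = (-1.000000, -0.125000, 2.345170, -0.231682)
  k2: at (x, y) = (-0.275000, -0.503125), (dx/dtau, dy/dtau) = (-0.941371, -0.130792); Gamma_xxx = -2.188414, Gamma_xxy = -0.663793, Gamma_xyy = 2.188454, Gamma_yxx = 0.391213, Gamma_yxy = -0.954235, Gamma_yyy = -0.011295; k2 = (-0.941371, -0.130792, 2.065347, -0.111513)
  k3: at (x, y) = (-0.273534, -0.503270), (dx/dtau, dy/dtau) = (-0.948366, -0.127788); Gamma_xxx = -2.189123, Gamma_xxy = -0.667981, Gamma_xyy = 2.199008, Gamma_yxx = 0.395984, Gamma_yxy = -0.956076, Gamma_yyy = -0.008293; k3 = (-0.948366, -0.127788, 2.094890, -0.124279)
  k4: at (x, y) = (-0.297418, -0.506389), (dx/dtau, dy/dtau) = (-0.895256, -0.131214); Gamma_xxx = -2.157822, Gamma_xxy = -0.615163, Gamma_xyy = 2.057215, Gamma_yxx = 0.331179, Gamma_yxy = -0.932599, Gamma_yyy = -0.038504; k4 = (-0.895256, -0.131214, 1.838563, -0.045666)
  Y <- Y + (h/6)(k1 + 2k2 + 2k3 + k4): x = -0.2973, y = -0.5064, dx/dtau = -0.8958, dy/dtau = -0.1312
step 2:
  k1: at (x, y) = (-0.297289, -0.506445), (dx/dtau, dy/dtau) = (-0.895798, -0.131241); Gamma_xxx = -2.157905, Gamma_xxy = -0.615594, Gamma_xyy = 2.058265, Gamma_yxx = 0.331549, Gamma_yxy = -0.932806, Gamma_yyy = -0.038087; k1 = (-0.895798, -0.131241, 1.840914, -0.046065)
  k2: at (x, y) = (-0.319684, -0.509726), (dx/dtau, dy/dtau) = (-0.849775, -0.132393); Gamma_xxx = -2.115817, Gamma_xxy = -0.571317, Gamma_xyy = 1.936640, Gamma_yxx = 0.283222, Gamma_yxy = -0.911386, Gamma_yyy = -0.065817; k2 = (-0.849775, -0.132393, 1.622476, 0.001703)
  k3: at (x, y) = (-0.318534, -0.509755), (dx/dtau, dy/dtau) = (-0.855236, -0.131199); Gamma_xxx = -2.117898, Gamma_xxy = -0.573894, Gamma_xyy = 1.943464, Gamma_yxx = 0.285587, Gamma_yxy = -0.912680, Gamma_yyy = -0.063730; k3 = (-0.855236, -0.131199, 1.644428, -0.002974)
  k4: at (x, y) = (-0.340051, -0.513005), (dx/dtau, dy/dtau) = (-0.813577, -0.131390); Gamma_xxx = -2.070574, Gamma_xxy = -0.535177, Gamma_xyy = 1.835505, Gamma_yxx = 0.247641, Gamma_yxy = -0.892584, Gamma_yyy = -0.089764; k4 = (-0.813577, -0.131390, 1.453257, 0.028461)
  Y <- Y + (h/6)(k1 + 2k2 + 2k3 + k4): x = -0.3400, y = -0.5130, dx/dtau = -0.8139, dy/dtau = -0.1314
step 3:
  k1: at (x, y) = (-0.339951, -0.513027), (dx/dtau, dy/dtau) = (-0.813898, -0.131409); Gamma_xxx = -2.070759, Gamma_xxy = -0.535419, Gamma_xyy = 1.836130, Gamma_yxx = 0.247819, Gamma_yxy = -0.892711, Gamma_yyy = -0.089524; k1 = (-0.813898, -0.131409, 1.454558, 0.028340)
  k2: at (x, y) = (-0.360299, -0.516312), (dx/dtau, dy/dtau) = (-0.777535, -0.130700); Gamma_xxx = -2.021767, Gamma_xxy = -0.502407, Gamma_xyy = 1.742670, Gamma_yxx = 0.218517, Gamma_yxy = -0.874405, Gamma_yyy = -0.112679; k2 = (-0.777535, -0.130700, 1.294623, 0.047540)
  k3: at (x, y) = (-0.359389, -0.516294), (dx/dtau, dy/dtau) = (-0.781533, -0.130220); Gamma_xxx = -2.023871, Gamma_xxy = -0.504048, Gamma_xyy = 1.747161, Gamma_yxx = 0.219762, Gamma_yxy = -0.875325, Gamma_yyy = -0.111258; k3 = (-0.781533, -0.130220, 1.309136, 0.045824)
  k4: at (x, y) = (-0.379028, -0.519538), (dx/dtau, dy/dtau) = (-0.748442, -0.129118); Gamma_xxx = -1.974553, Gamma_xxy = -0.474886, Gamma_xyy = 1.663723, Gamma_yxx = 0.196158, Gamma_yxy = -0.858207, Gamma_yyy = -0.132450; k4 = (-0.748442, -0.129118, 1.170122, 0.058197)
  Y <- Y + (h/6)(k1 + 2k2 + 2k3 + k4): x = -0.3790, y = -0.5195, dx/dtau = -0.7486, dy/dtau = -0.1291


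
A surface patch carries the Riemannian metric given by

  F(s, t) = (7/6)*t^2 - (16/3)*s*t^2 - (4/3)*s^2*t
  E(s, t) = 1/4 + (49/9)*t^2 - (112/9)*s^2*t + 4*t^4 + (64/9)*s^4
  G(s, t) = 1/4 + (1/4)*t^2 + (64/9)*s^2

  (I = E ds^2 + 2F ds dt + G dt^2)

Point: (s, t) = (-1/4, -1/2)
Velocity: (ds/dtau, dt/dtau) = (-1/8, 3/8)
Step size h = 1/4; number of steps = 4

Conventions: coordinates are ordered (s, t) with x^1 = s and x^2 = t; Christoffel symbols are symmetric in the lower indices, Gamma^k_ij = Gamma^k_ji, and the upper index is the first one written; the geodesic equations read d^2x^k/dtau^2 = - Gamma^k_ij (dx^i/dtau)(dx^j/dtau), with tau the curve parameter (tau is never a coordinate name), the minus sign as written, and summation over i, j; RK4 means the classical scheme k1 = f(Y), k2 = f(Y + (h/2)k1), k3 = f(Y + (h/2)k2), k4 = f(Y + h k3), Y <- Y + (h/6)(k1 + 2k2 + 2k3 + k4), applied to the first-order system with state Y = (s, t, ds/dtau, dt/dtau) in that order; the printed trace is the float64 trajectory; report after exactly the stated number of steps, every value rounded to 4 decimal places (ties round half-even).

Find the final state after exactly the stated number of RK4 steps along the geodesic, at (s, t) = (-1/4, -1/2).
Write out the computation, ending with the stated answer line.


f(Y) = (ds/dtau, dt/dtau, -Gamma^s_ij Y'^i Y'^j, -Gamma^t_ij Y'^i Y'^j) with the Gammas evaluated at the stage position; h = 0.250000; intermediate values shown to 6 dp
step 0: s = -0.2500, t = -0.5000, ds/dtau = -0.1250, dt/dtau = 0.3750
step 1:
  k1: at (s, t) = (-0.250000, -0.500000), (ds/dtau, dt/dtau) = (-0.125000, 0.375000); Gamma_sss = -2.324992, Gamma_sst = -1.505577, Gamma_stt = -0.411366, Gamma_tss = 5.277058, Gamma_tst = -1.022611, Gamma_ttt = 0.197166; k1 = (-0.125000, 0.375000, -0.046972, -0.206050)
  k2: at (s, t) = (-0.265625, -0.453125), (ds/dtau, dt/dtau) = (-0.130871, 0.349244); Gamma_sss = -2.151849, Gamma_sst = -1.475140, Gamma_stt = -0.298234, Gamma_tss = 4.317716, Gamma_tst = -1.299480, Gamma_ttt = 0.071750; k2 = (-0.130871, 0.349244, -0.061614, -0.201490)
  k3: at (s, t) = (-0.266359, -0.456345), (ds/dtau, dt/dtau) = (-0.132702, 0.349814); Gamma_sss = -2.160987, Gamma_sst = -1.471765, Gamma_stt = -0.304252, Gamma_tss = 4.350583, Gamma_tst = -1.286420, Gamma_ttt = 0.078080; k3 = (-0.132702, 0.349814, -0.061356, -0.205601)
  k4: at (s, t) = (-0.283175, -0.412547), (ds/dtau, dt/dtau) = (-0.140339, 0.323600); Gamma_sss = -2.044426, Gamma_sst = -1.465591, Gamma_stt = -0.165846, Gamma_tss = 3.603628, Gamma_tst = -1.485116, Gamma_ttt = -0.023485; k4 = (-0.140339, 0.323600, -0.075484, -0.203403)
  Y <- Y + (h/6)(k1 + 2k2 + 2k3 + k4): s = -0.2830, t = -0.4126, ds/dtau = -0.1403, dt/dtau = 0.3240
step 2:
  k1: at (s, t) = (-0.283020, -0.412637), (ds/dtau, dt/dtau) = (-0.140350, 0.324015); Gamma_sss = -2.044610, Gamma_sst = -1.465832, Gamma_stt = -0.166366, Gamma_tss = 3.606338, Gamma_tst = -1.484706, Gamma_ttt = -0.023222; k1 = (-0.140350, 0.324015, -0.075578, -0.203635)
  k2: at (s, t) = (-0.300564, -0.372135), (ds/dtau, dt/dtau) = (-0.149797, 0.298561); Gamma_sss = -1.975885, Gamma_sst = -1.480947, Gamma_stt = -0.001106, Gamma_tss = 3.031225, Gamma_tst = -1.621236, Gamma_ttt = -0.099846; k2 = (-0.149797, 0.298561, -0.088031, -0.204133)
  k3: at (s, t) = (-0.301745, -0.375317), (ds/dtau, dt/dtau) = (-0.151354, 0.298499); Gamma_sss = -1.981458, Gamma_sst = -1.474018, Gamma_stt = -0.011245, Gamma_tss = 3.050016, Gamma_tst = -1.610617, Gamma_ttt = -0.095337; k3 = (-0.151354, 0.298499, -0.086796, -0.206906)
  k4: at (s, t) = (-0.320859, -0.338012), (ds/dtau, dt/dtau) = (-0.162049, 0.272289); Gamma_sss = -1.949611, Gamma_sst = -1.502077, Gamma_stt = 0.178005, Gamma_tss = 2.595119, Gamma_tst = -1.699962, Gamma_ttt = -0.149697; k4 = (-0.162049, 0.272289, -0.094556, -0.207067)
  Y <- Y + (h/6)(k1 + 2k2 + 2k3 + k4): s = -0.3207, t = -0.3380, ds/dtau = -0.1620, dt/dtau = 0.2726
step 3:
  k1: at (s, t) = (-0.320716, -0.338036), (ds/dtau, dt/dtau) = (-0.162008, 0.272649); Gamma_sss = -1.949498, Gamma_sst = -1.502281, Gamma_stt = 0.177676, Gamma_tss = 2.596237, Gamma_tst = -1.700088, Gamma_ttt = -0.149663; k1 = (-0.162008, 0.272649, -0.094756, -0.207206)
  k2: at (s, t) = (-0.340967, -0.303955), (ds/dtau, dt/dtau) = (-0.173852, 0.246748); Gamma_sss = -1.947477, Gamma_sst = -1.539662, Gamma_stt = 0.388573, Gamma_tss = 2.239139, Gamma_tst = -1.752536, Gamma_ttt = -0.183177; k2 = (-0.173852, 0.246748, -0.096893, -0.206884)
  k3: at (s, t) = (-0.342448, -0.307192), (ds/dtau, dt/dtau) = (-0.174119, 0.246789); Gamma_sss = -1.950772, Gamma_sst = -1.529761, Gamma_stt = 0.371207, Gamma_tss = 2.252753, Gamma_tst = -1.742306, Gamma_ttt = -0.180110; k3 = (-0.174119, 0.246789, -0.094935, -0.207064)
  k4: at (s, t) = (-0.364246, -0.276339), (ds/dtau, dt/dtau) = (-0.185741, 0.220883); Gamma_sss = -1.970583, Gamma_sst = -1.568909, Gamma_stt = 0.591204, Gamma_tss = 1.968893, Gamma_tst = -1.765674, Gamma_ttt = -0.196575; k4 = (-0.185741, 0.220883, -0.089595, -0.203217)
  Y <- Y + (h/6)(k1 + 2k2 + 2k3 + k4): s = -0.3642, t = -0.2763, ds/dtau = -0.1857, dt/dtau = 0.2211
step 4:
  k1: at (s, t) = (-0.364203, -0.276344), (ds/dtau, dt/dtau) = (-0.185675, 0.221053); Gamma_sss = -1.970527, Gamma_sst = -1.568967, Gamma_stt = 0.591136, Gamma_tss = 1.969088, Gamma_tst = -1.765755, Gamma_ttt = -0.196587; k1 = (-0.185675, 0.221053, -0.089744, -0.203225)
  k2: at (s, t) = (-0.387413, -0.248712), (ds/dtau, dt/dtau) = (-0.196893, 0.195649); Gamma_sss = -2.006665, Gamma_sst = -1.605753, Gamma_stt = 0.812161, Gamma_tss = 1.744781, Gamma_tst = -1.766182, Gamma_ttt = -0.198847; k2 = (-0.196893, 0.195649, -0.077010, -0.196101)
  k3: at (s, t) = (-0.388815, -0.251888), (ds/dtau, dt/dtau) = (-0.195301, 0.196540); Gamma_sss = -2.007309, Gamma_sst = -1.594162, Gamma_stt = 0.786512, Gamma_tss = 1.756247, Gamma_tst = -1.757195, Gamma_ttt = -0.197335; k3 = (-0.195301, 0.196540, -0.076200, -0.194263)
  k4: at (s, t) = (-0.413028, -0.227209), (ds/dtau, dt/dtau) = (-0.204724, 0.172487); Gamma_sss = -2.052003, Gamma_sst = -1.624161, Gamma_stt = 0.992172, Gamma_tss = 1.578402, Gamma_tst = -1.741615, Gamma_ttt = -0.190150; k4 = (-0.204724, 0.172487, -0.058221, -0.183498)
  Y <- Y + (h/6)(k1 + 2k2 + 2k3 + k4): s = -0.4132, t = -0.2273, ds/dtau = -0.2046, dt/dtau = 0.1724

Answer: s = -0.4132, t = -0.2273, ds/dtau = -0.2046, dt/dtau = 0.1724


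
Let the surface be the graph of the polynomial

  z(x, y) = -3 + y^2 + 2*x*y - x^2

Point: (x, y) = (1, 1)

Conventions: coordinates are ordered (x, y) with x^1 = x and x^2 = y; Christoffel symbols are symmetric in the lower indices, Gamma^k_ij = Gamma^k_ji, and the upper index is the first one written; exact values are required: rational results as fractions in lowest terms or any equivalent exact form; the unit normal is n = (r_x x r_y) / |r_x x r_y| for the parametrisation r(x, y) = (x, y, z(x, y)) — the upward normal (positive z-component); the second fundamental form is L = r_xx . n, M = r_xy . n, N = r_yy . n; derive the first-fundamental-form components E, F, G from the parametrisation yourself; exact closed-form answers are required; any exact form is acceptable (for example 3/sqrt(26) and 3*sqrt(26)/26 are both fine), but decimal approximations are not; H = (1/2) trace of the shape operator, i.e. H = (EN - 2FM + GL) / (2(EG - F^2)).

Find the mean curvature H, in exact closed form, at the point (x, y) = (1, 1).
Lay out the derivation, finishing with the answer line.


z_x = 0, z_y = 4, z_xx = -2, z_xy = 2, z_yy = 2
E = 1, F = 0, G = 17; answer radicand W^2 = 17
unnormalised second-form numerators: l = -2, m = 2, n = 2; L = l/sqrt(17), and similarly M = m/sqrt(W^2), N = n/sqrt(W^2)
H = (E*n - 2*F*m + G*l) / (2*(EG - F^2)*sqrt(W^2)); E*n - 2*F*m + G*l = -32, EG - F^2 = 17, so H = (-16/17)/sqrt(17)

Answer: H = -16*sqrt(17)/289


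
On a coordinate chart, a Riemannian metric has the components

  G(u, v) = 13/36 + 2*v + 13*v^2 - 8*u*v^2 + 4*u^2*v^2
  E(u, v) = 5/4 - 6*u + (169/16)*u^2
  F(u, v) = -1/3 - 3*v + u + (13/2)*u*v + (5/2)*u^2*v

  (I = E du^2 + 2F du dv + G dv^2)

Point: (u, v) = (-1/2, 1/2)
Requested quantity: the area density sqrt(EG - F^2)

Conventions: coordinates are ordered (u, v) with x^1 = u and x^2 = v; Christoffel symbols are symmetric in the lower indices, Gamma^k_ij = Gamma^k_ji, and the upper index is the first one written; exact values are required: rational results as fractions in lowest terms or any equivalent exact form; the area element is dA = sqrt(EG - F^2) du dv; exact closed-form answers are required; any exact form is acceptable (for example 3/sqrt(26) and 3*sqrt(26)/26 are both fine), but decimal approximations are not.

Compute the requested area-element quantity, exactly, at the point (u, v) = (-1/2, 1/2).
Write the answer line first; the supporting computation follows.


Answer: sqrt(EG - F^2) = 49*sqrt(26)/48

E = 441/64, F = -175/48, G = 211/36; EG - F^2 = 31213/1152


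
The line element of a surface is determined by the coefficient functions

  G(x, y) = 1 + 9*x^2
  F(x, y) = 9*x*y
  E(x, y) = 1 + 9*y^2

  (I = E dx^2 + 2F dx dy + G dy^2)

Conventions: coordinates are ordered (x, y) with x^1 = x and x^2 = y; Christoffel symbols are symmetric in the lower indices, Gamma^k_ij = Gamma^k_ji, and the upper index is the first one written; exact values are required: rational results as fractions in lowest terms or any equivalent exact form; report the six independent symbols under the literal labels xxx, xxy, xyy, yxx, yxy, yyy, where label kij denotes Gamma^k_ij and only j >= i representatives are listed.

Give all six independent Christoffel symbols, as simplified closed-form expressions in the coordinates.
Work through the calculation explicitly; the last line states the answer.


E = 1 + 9*y^2; F = 9*x*y; G = 1 + 9*x^2
Gamma^k_ij = (1/2) g^{kl} (d_i g_jl + d_j g_il - d_l g_ij), with g^inv = (1/(EG-F^2)) [[G, -F], [-F, E]]
first partials: E_x = 0, E_y = 18*y, F_x = 9*y, F_y = 9*x, G_x = 18*x, G_y = 0
D = EG - F^2 = 1 + 9*y^2 + 9*x^2
expanded: Gamma^x_xx = (G E_x - 2F F_x + F E_y)/(2D), Gamma^x_xy = (G E_y - F G_x)/(2D), Gamma^x_yy = (2G F_y - G G_x - F G_y)/(2D), Gamma^y_xx = (2E F_x - E E_y - F E_x)/(2D), Gamma^y_xy = (E G_x - F E_y)/(2D), Gamma^y_yy = (E G_y - 2F F_y + F G_x)/(2D); substitute and cancel common factors

Answer: Gamma_xxx = 0, Gamma_xxy = 9*y/(9*x^2 + 9*y^2 + 1), Gamma_xyy = 0, Gamma_yxx = 0, Gamma_yxy = 9*x/(9*x^2 + 9*y^2 + 1), Gamma_yyy = 0


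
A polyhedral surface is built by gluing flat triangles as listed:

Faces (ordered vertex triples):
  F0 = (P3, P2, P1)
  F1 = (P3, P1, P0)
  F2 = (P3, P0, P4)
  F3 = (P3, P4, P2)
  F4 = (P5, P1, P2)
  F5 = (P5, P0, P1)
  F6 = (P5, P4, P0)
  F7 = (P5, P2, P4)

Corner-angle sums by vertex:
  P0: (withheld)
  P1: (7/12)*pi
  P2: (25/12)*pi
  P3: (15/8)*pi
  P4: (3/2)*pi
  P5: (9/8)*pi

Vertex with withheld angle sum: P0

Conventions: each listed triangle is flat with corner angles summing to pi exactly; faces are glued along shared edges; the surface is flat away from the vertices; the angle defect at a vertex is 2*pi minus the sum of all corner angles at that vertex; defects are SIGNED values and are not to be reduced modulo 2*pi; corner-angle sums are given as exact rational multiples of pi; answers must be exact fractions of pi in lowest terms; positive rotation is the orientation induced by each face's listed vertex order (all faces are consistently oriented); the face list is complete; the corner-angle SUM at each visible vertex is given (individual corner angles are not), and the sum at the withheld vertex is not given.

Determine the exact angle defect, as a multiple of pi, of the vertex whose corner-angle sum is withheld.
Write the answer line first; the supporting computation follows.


Answer: defect(P0) = (7/6)*pi

V = 6, E = 12, F = 8; chi = V - E + F = 2
Gauss-Bonnet: total defect = 2*pi*chi = 4*pi; visible defects sum to (17/6)*pi
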